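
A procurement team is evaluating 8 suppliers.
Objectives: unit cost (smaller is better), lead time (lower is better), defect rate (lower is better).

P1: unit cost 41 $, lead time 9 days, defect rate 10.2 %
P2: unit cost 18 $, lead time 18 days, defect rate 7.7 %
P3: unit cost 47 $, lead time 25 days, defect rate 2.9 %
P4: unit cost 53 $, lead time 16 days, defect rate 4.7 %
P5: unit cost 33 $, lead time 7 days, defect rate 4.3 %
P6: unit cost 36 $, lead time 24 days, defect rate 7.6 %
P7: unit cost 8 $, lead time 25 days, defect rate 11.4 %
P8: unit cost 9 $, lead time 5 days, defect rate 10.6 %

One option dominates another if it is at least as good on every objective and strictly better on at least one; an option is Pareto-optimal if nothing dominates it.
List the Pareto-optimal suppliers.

P2, P3, P5, P7, P8

P1: dominated by P5 (unit cost 33≤41, lead time 7≤9, defect rate 4.3≤10.2).
P2: not dominated.
P3: not dominated (best defect rate).
P4: dominated by P5 (unit cost 33≤53, lead time 7≤16, defect rate 4.3≤4.7).
P5: not dominated.
P6: dominated by P5 (unit cost 33≤36, lead time 7≤24, defect rate 4.3≤7.6).
P7: not dominated (best unit cost).
P8: not dominated (best lead time).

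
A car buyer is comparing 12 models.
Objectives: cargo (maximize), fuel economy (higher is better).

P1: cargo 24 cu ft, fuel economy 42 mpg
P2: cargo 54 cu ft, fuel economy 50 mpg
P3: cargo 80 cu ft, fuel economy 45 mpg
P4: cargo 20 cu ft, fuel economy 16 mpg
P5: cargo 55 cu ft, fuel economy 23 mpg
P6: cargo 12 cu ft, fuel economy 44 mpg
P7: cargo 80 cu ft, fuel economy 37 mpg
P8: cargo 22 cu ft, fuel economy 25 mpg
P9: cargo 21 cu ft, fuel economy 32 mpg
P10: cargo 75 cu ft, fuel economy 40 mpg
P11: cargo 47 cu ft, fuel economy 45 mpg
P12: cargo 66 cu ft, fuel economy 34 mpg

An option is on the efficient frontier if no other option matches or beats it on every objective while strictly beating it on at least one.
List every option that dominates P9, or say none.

P1, P2, P3, P7, P10, P11, P12

P1: cargo 24≥21, fuel economy 42≥32 — dominates P9.
P2: cargo 54≥21, fuel economy 50≥32 — dominates P9.
P3: cargo 80≥21, fuel economy 45≥32 — dominates P9.
P7: cargo 80≥21, fuel economy 37≥32 — dominates P9.
P10: cargo 75≥21, fuel economy 40≥32 — dominates P9.
P11: cargo 47≥21, fuel economy 45≥32 — dominates P9.
P12: cargo 66≥21, fuel economy 34≥32 — dominates P9.
Others (P4, P5, P6, P8) are each worse than P9 on at least one objective.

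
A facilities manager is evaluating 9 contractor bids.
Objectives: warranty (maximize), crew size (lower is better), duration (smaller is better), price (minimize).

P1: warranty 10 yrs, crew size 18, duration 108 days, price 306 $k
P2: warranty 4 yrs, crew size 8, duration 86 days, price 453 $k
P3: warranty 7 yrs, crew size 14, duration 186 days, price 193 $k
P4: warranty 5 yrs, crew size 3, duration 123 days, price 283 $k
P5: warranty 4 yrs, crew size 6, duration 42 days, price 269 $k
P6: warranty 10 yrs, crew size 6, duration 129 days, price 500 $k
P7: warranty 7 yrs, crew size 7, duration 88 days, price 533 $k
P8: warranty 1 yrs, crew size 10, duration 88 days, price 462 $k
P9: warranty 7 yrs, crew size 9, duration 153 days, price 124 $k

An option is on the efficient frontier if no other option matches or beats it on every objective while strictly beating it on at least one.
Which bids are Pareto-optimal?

P1, P4, P5, P6, P7, P9

P1: not dominated.
P2: dominated by P5 (warranty 4≥4, crew size 6≤8, duration 42≤86, price 269≤453).
P3: dominated by P9 (warranty 7≥7, crew size 9≤14, duration 153≤186, price 124≤193).
P4: not dominated (best crew size).
P5: not dominated (best duration).
P6: not dominated.
P7: not dominated.
P8: dominated by P2 (warranty 4≥1, crew size 8≤10, duration 86≤88, price 453≤462).
P9: not dominated (best price).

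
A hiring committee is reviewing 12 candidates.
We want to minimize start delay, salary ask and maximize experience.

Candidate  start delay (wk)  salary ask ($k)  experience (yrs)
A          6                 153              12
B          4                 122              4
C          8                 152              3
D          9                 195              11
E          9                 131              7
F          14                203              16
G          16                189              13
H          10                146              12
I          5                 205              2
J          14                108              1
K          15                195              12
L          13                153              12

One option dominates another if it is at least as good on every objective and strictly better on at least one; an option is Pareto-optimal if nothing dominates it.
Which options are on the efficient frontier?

A, B, E, F, G, H, J

A: not dominated.
B: not dominated (best start delay).
C: dominated by B (start delay 4≤8, salary ask 122≤152, experience 4≥3).
D: dominated by A (start delay 6≤9, salary ask 153≤195, experience 12≥11).
E: not dominated.
F: not dominated (best experience).
G: not dominated.
H: not dominated.
I: dominated by B (start delay 4≤5, salary ask 122≤205, experience 4≥2).
J: not dominated (best salary ask).
K: dominated by A (start delay 6≤15, salary ask 153≤195, experience 12≥12).
L: dominated by A (start delay 6≤13, salary ask 153≤153, experience 12≥12).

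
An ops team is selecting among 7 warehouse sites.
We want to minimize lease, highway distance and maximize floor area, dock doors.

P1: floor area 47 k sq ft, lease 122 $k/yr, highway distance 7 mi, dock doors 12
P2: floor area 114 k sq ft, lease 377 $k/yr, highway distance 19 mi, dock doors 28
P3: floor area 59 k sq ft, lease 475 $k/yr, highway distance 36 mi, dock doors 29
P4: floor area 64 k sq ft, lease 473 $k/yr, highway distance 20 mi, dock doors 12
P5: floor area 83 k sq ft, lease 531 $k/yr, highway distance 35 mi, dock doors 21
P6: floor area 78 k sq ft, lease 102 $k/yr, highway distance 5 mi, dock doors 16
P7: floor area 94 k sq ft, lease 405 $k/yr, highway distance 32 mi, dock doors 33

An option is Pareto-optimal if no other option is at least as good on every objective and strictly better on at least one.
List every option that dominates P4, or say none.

P2: floor area 114≥64, lease 377≤473, highway distance 19≤20, dock doors 28≥12 — dominates P4.
P6: floor area 78≥64, lease 102≤473, highway distance 5≤20, dock doors 16≥12 — dominates P4.
Others (P1, P3, P5, P7) are each worse than P4 on at least one objective.

P2, P6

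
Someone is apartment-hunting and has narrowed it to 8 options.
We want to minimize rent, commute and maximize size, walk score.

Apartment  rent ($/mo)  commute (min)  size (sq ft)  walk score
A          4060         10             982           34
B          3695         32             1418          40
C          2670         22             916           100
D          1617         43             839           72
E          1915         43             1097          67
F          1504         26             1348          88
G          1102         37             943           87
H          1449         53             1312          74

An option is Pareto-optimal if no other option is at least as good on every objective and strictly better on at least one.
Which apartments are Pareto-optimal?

A, B, C, F, G, H

A: not dominated (best commute).
B: not dominated (best size).
C: not dominated (best walk score).
D: dominated by F (rent 1504≤1617, commute 26≤43, size 1348≥839, walk score 88≥72).
E: dominated by F (rent 1504≤1915, commute 26≤43, size 1348≥1097, walk score 88≥67).
F: not dominated.
G: not dominated (best rent).
H: not dominated.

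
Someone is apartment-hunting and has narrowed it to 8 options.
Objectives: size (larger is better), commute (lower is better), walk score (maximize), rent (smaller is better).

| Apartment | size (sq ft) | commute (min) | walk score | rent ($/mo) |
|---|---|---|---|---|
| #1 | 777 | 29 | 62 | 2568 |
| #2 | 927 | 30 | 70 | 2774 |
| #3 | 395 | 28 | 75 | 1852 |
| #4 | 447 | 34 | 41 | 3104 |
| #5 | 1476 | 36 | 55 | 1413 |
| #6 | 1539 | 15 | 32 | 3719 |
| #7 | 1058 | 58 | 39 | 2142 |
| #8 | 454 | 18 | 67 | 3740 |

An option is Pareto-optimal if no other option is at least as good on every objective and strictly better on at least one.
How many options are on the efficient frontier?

#1: not dominated.
#2: not dominated.
#3: not dominated (best walk score).
#4: dominated by #1 (size 777≥447, commute 29≤34, walk score 62≥41, rent 2568≤3104).
#5: not dominated (best rent).
#6: not dominated (best size).
#7: dominated by #5 (size 1476≥1058, commute 36≤58, walk score 55≥39, rent 1413≤2142).
#8: not dominated.
Pareto-optimal: #1, #2, #3, #5, #6, #8 → 6.

6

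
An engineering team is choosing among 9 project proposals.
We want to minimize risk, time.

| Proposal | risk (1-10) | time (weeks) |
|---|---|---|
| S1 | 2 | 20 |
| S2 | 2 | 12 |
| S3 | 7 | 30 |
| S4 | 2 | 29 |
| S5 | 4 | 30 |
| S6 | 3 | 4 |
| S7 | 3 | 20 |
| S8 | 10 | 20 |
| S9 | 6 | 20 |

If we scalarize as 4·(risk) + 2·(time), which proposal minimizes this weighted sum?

S1: 4·2 + 2·20 = 48
S2: 4·2 + 2·12 = 32
S3: 4·7 + 2·30 = 88
S4: 4·2 + 2·29 = 66
S5: 4·4 + 2·30 = 76
S6: 4·3 + 2·4 = 20
S7: 4·3 + 2·20 = 52
S8: 4·10 + 2·20 = 80
S9: 4·6 + 2·20 = 64
Lowest: S6 at 20.

S6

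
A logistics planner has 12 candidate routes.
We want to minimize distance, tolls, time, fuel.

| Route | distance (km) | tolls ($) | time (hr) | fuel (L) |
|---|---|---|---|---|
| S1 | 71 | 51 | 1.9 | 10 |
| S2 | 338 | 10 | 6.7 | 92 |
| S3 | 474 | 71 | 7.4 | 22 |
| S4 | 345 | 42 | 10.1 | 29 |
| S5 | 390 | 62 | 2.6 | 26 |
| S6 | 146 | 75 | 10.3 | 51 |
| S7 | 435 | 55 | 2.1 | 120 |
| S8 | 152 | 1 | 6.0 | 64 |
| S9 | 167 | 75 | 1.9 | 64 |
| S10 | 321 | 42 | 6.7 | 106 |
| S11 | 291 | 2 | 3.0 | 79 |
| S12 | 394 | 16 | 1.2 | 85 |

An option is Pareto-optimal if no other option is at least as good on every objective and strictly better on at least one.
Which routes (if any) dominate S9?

S1

S1: distance 71≤167, tolls 51≤75, time 1.9≤1.9, fuel 10≤64 — dominates S9.
Others (S2, S3, S4, S5, S6, S7, S8, S10, S11, S12) are each worse than S9 on at least one objective.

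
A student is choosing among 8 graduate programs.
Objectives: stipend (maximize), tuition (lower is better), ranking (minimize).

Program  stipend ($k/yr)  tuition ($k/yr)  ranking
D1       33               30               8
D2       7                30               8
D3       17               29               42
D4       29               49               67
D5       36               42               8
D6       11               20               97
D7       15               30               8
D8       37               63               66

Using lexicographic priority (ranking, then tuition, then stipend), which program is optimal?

D1

First minimize ranking: best is 8, kept {D1, D2, D5, D7}.
Then minimize tuition: best is 30, kept {D1, D2, D7}.
Then maximize stipend: best is 33, kept {D1}.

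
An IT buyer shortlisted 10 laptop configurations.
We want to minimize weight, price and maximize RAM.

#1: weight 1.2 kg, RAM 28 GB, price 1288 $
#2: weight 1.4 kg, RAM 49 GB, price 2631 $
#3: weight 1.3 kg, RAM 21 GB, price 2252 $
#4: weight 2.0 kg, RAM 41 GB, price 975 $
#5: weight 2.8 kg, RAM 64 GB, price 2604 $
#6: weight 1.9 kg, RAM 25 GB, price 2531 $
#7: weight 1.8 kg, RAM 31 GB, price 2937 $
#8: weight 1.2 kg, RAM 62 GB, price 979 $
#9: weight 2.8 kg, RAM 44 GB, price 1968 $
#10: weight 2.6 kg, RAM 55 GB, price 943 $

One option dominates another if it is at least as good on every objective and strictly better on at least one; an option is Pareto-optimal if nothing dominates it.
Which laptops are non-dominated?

#4, #5, #8, #10

#1: dominated by #8 (weight 1.2≤1.2, RAM 62≥28, price 979≤1288).
#2: dominated by #8 (weight 1.2≤1.4, RAM 62≥49, price 979≤2631).
#3: dominated by #1 (weight 1.2≤1.3, RAM 28≥21, price 1288≤2252).
#4: not dominated.
#5: not dominated (best RAM).
#6: dominated by #1 (weight 1.2≤1.9, RAM 28≥25, price 1288≤2531).
#7: dominated by #2 (weight 1.4≤1.8, RAM 49≥31, price 2631≤2937).
#8: not dominated.
#9: dominated by #8 (weight 1.2≤2.8, RAM 62≥44, price 979≤1968).
#10: not dominated (best price).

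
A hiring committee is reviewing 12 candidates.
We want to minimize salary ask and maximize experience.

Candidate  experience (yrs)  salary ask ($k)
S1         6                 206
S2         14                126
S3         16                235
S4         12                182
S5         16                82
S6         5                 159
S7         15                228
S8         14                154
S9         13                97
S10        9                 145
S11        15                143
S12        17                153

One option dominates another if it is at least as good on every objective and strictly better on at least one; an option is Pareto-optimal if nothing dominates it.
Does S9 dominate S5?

S9 vs S5: S9 is worse on experience (13 vs 16), so it does not dominate S5.

No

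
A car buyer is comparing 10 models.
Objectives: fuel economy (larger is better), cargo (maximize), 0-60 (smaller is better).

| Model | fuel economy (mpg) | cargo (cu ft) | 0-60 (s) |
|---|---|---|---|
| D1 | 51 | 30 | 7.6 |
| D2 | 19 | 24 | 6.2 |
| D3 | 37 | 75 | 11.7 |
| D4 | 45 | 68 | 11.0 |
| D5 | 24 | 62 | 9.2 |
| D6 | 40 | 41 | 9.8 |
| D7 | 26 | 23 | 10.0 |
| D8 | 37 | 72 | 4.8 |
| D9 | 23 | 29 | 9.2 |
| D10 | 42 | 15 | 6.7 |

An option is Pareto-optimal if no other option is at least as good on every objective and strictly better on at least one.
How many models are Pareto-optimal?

D1: not dominated (best fuel economy).
D2: dominated by D8 (fuel economy 37≥19, cargo 72≥24, 0-60 4.8≤6.2).
D3: not dominated (best cargo).
D4: not dominated.
D5: dominated by D8 (fuel economy 37≥24, cargo 72≥62, 0-60 4.8≤9.2).
D6: not dominated.
D7: dominated by D1 (fuel economy 51≥26, cargo 30≥23, 0-60 7.6≤10.0).
D8: not dominated (best 0-60).
D9: dominated by D1 (fuel economy 51≥23, cargo 30≥29, 0-60 7.6≤9.2).
D10: not dominated.
Pareto-optimal: D1, D3, D4, D6, D8, D10 → 6.

6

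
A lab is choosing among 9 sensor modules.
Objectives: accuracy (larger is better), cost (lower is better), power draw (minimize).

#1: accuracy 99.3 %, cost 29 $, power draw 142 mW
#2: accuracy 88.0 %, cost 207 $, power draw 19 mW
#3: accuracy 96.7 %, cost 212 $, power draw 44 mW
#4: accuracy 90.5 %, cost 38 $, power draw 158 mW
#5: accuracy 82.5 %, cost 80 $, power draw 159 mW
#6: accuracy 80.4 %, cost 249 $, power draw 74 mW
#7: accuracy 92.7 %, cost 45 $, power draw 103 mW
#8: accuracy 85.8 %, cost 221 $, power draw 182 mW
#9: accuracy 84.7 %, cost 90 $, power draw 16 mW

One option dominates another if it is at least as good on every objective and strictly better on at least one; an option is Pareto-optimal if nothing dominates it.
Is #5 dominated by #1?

Yes

#1 vs #5: accuracy 99.3≥82.5, cost 29≤80, power draw 142≤159 — #1 is at least as good on every objective with at least one strict improvement.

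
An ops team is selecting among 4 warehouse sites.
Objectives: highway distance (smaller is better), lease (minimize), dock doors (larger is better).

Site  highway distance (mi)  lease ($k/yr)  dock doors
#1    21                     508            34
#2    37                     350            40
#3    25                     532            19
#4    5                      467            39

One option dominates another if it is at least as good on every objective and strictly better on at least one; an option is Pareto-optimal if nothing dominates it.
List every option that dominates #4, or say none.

none

#1: worse on highway distance (21 vs 5).
#2: worse on highway distance (37 vs 5).
#3: worse on highway distance (25 vs 5).
No option dominates #4.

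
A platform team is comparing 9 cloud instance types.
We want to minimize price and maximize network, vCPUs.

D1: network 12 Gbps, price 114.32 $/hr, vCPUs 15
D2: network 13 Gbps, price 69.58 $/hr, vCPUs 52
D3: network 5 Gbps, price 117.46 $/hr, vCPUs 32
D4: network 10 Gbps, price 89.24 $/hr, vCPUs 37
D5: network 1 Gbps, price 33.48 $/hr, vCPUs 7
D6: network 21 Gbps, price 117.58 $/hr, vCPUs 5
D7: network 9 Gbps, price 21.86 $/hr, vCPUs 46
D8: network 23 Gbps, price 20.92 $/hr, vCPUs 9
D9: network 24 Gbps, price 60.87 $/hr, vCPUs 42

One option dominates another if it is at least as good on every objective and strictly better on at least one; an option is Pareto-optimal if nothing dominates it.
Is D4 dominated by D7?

D7 vs D4: D7 is worse on network (9 vs 10), so it does not dominate D4.

No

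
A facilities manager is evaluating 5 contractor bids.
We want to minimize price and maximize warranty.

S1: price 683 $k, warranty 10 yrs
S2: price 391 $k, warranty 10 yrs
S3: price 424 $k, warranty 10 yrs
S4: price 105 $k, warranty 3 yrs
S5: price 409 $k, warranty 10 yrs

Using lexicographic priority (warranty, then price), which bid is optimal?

S2

First maximize warranty: best is 10, kept {S1, S2, S3, S5}.
Then minimize price: best is 391, kept {S2}.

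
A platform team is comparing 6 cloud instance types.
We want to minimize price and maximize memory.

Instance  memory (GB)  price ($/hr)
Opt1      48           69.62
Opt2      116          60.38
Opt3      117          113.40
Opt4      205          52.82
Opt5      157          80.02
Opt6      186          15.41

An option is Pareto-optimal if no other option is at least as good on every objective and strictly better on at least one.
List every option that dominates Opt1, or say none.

Opt2, Opt4, Opt6

Opt2: memory 116≥48, price 60.38≤69.62 — dominates Opt1.
Opt4: memory 205≥48, price 52.82≤69.62 — dominates Opt1.
Opt6: memory 186≥48, price 15.41≤69.62 — dominates Opt1.
Others (Opt3, Opt5) are each worse than Opt1 on at least one objective.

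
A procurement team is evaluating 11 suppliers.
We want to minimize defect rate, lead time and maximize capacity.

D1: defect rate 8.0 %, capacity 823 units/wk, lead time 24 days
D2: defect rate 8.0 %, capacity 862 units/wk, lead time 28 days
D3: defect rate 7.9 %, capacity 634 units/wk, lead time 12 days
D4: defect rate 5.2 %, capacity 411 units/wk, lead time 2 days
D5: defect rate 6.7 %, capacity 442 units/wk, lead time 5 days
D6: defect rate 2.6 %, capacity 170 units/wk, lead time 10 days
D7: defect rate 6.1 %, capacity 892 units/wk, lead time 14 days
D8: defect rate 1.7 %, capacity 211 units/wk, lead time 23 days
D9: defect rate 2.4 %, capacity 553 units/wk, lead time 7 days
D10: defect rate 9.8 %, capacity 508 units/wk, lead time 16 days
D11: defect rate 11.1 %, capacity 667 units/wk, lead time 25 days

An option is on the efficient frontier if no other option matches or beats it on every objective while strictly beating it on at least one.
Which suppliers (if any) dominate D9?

none

D1: worse on defect rate (8.0 vs 2.4).
D2: worse on defect rate (8.0 vs 2.4).
D3: worse on defect rate (7.9 vs 2.4).
D4: worse on defect rate (5.2 vs 2.4).
D5: worse on defect rate (6.7 vs 2.4).
D6: worse on defect rate (2.6 vs 2.4).
D7: worse on defect rate (6.1 vs 2.4).
D8: worse on capacity (211 vs 553).
D10: worse on defect rate (9.8 vs 2.4).
D11: worse on defect rate (11.1 vs 2.4).
No option dominates D9.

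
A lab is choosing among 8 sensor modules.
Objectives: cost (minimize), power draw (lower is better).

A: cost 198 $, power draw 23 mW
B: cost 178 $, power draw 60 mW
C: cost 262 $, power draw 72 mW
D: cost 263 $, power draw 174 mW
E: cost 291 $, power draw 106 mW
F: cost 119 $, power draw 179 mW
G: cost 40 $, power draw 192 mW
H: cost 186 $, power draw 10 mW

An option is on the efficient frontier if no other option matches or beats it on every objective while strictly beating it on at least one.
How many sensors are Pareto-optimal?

4

A: dominated by H (cost 186≤198, power draw 10≤23).
B: not dominated.
C: dominated by A (cost 198≤262, power draw 23≤72).
D: dominated by A (cost 198≤263, power draw 23≤174).
E: dominated by A (cost 198≤291, power draw 23≤106).
F: not dominated.
G: not dominated (best cost).
H: not dominated (best power draw).
Pareto-optimal: B, F, G, H → 4.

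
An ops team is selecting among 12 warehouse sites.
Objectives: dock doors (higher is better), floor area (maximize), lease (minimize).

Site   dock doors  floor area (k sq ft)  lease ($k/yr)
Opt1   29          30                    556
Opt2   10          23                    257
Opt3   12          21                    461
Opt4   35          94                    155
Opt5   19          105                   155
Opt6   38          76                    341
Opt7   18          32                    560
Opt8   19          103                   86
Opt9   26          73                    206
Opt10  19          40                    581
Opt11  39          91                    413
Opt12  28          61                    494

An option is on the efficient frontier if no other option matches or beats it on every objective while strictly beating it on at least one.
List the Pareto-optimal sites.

Opt1: dominated by Opt4 (dock doors 35≥29, floor area 94≥30, lease 155≤556).
Opt2: dominated by Opt4 (dock doors 35≥10, floor area 94≥23, lease 155≤257).
Opt3: dominated by Opt4 (dock doors 35≥12, floor area 94≥21, lease 155≤461).
Opt4: not dominated.
Opt5: not dominated (best floor area).
Opt6: not dominated.
Opt7: dominated by Opt4 (dock doors 35≥18, floor area 94≥32, lease 155≤560).
Opt8: not dominated (best lease).
Opt9: dominated by Opt4 (dock doors 35≥26, floor area 94≥73, lease 155≤206).
Opt10: dominated by Opt4 (dock doors 35≥19, floor area 94≥40, lease 155≤581).
Opt11: not dominated (best dock doors).
Opt12: dominated by Opt4 (dock doors 35≥28, floor area 94≥61, lease 155≤494).

Opt4, Opt5, Opt6, Opt8, Opt11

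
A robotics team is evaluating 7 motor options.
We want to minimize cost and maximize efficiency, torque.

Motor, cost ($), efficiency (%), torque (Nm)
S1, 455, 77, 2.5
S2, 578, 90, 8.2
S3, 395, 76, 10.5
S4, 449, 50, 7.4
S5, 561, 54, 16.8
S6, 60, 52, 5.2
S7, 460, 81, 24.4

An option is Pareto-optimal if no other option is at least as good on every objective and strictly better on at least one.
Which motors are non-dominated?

S1: not dominated.
S2: not dominated (best efficiency).
S3: not dominated.
S4: dominated by S3 (cost 395≤449, efficiency 76≥50, torque 10.5≥7.4).
S5: dominated by S7 (cost 460≤561, efficiency 81≥54, torque 24.4≥16.8).
S6: not dominated (best cost).
S7: not dominated (best torque).

S1, S2, S3, S6, S7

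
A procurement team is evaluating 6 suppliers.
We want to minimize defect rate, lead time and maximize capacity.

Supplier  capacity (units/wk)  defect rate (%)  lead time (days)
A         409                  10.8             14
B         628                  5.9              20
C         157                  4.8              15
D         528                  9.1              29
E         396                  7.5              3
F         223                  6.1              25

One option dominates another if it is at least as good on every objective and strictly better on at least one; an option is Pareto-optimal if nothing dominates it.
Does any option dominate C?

No

A: worse on defect rate (10.8 vs 4.8).
B: worse on defect rate (5.9 vs 4.8).
D: worse on defect rate (9.1 vs 4.8).
E: worse on defect rate (7.5 vs 4.8).
F: worse on defect rate (6.1 vs 4.8).
No option is at least as good as C on every objective and strictly better on one.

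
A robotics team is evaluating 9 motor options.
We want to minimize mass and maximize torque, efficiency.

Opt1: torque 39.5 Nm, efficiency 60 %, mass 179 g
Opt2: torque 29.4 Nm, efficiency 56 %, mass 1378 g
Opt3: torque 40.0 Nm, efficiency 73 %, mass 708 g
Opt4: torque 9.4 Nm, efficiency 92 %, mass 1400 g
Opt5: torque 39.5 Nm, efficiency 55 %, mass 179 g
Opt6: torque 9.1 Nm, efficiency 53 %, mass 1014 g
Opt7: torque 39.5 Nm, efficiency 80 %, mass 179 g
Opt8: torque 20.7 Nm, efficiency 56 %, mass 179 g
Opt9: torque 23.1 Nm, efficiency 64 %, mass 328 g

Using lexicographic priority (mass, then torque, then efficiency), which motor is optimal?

First minimize mass: best is 179, kept {Opt1, Opt5, Opt7, Opt8}.
Then maximize torque: best is 39.5, kept {Opt1, Opt5, Opt7}.
Then maximize efficiency: best is 80, kept {Opt7}.

Opt7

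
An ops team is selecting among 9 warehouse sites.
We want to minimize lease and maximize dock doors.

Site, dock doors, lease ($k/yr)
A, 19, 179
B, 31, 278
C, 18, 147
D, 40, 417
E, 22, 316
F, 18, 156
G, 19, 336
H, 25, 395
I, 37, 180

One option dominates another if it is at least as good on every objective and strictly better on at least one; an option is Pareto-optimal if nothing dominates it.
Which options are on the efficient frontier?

A, C, D, I

A: not dominated.
B: dominated by I (dock doors 37≥31, lease 180≤278).
C: not dominated (best lease).
D: not dominated (best dock doors).
E: dominated by B (dock doors 31≥22, lease 278≤316).
F: dominated by C (dock doors 18≥18, lease 147≤156).
G: dominated by A (dock doors 19≥19, lease 179≤336).
H: dominated by B (dock doors 31≥25, lease 278≤395).
I: not dominated.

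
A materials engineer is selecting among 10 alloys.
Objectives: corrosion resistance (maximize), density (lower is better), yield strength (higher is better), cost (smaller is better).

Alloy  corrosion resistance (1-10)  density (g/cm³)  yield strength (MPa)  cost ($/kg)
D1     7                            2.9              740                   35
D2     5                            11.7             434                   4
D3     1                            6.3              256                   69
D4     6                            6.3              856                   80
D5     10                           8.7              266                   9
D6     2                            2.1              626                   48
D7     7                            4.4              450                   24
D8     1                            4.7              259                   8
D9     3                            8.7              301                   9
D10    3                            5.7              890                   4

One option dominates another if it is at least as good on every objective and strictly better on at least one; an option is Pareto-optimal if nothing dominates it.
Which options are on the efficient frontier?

D1, D2, D4, D5, D6, D7, D8, D10

D1: not dominated.
D2: not dominated.
D3: dominated by D1 (corrosion resistance 7≥1, density 2.9≤6.3, yield strength 740≥256, cost 35≤69).
D4: not dominated.
D5: not dominated (best corrosion resistance).
D6: not dominated (best density).
D7: not dominated.
D8: not dominated.
D9: dominated by D10 (corrosion resistance 3≥3, density 5.7≤8.7, yield strength 890≥301, cost 4≤9).
D10: not dominated (best yield strength).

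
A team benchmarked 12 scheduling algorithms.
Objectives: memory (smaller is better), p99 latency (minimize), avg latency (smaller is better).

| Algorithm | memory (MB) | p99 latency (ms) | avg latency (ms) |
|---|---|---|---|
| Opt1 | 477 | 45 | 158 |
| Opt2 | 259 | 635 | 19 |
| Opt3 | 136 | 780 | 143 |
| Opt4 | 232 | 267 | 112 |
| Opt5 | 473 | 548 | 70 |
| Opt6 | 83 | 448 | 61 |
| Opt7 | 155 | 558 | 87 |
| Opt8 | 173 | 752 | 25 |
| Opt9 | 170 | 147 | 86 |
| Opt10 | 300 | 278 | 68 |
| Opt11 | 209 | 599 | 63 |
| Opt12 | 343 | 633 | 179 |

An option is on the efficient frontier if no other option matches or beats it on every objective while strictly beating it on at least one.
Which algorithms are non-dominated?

Opt1: not dominated (best p99 latency).
Opt2: not dominated (best avg latency).
Opt3: dominated by Opt6 (memory 83≤136, p99 latency 448≤780, avg latency 61≤143).
Opt4: dominated by Opt9 (memory 170≤232, p99 latency 147≤267, avg latency 86≤112).
Opt5: dominated by Opt6 (memory 83≤473, p99 latency 448≤548, avg latency 61≤70).
Opt6: not dominated (best memory).
Opt7: dominated by Opt6 (memory 83≤155, p99 latency 448≤558, avg latency 61≤87).
Opt8: not dominated.
Opt9: not dominated.
Opt10: not dominated.
Opt11: dominated by Opt6 (memory 83≤209, p99 latency 448≤599, avg latency 61≤63).
Opt12: dominated by Opt4 (memory 232≤343, p99 latency 267≤633, avg latency 112≤179).

Opt1, Opt2, Opt6, Opt8, Opt9, Opt10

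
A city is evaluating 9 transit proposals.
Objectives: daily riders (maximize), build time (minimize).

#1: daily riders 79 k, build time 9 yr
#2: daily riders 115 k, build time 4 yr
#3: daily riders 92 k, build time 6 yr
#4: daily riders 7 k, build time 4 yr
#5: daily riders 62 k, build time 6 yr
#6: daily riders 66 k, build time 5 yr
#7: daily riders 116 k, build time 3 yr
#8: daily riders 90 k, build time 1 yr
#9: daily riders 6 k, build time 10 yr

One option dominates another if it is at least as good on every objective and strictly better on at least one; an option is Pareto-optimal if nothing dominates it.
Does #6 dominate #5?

Yes

#6 vs #5: daily riders 66≥62, build time 5≤6 — #6 is at least as good on every objective with at least one strict improvement.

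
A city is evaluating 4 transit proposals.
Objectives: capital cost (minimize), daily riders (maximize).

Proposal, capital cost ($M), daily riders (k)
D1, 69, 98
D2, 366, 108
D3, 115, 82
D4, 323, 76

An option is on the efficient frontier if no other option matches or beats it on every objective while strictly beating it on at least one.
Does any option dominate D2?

D1: worse on daily riders (98 vs 108).
D3: worse on daily riders (82 vs 108).
D4: worse on daily riders (76 vs 108).
No option is at least as good as D2 on every objective and strictly better on one.

No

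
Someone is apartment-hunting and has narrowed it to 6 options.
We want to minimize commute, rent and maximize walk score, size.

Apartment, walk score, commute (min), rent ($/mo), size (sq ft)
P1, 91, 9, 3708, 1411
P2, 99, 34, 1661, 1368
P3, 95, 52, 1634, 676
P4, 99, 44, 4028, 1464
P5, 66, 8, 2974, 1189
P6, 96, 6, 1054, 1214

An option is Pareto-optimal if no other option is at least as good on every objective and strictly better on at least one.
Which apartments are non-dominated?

P1, P2, P4, P6

P1: not dominated.
P2: not dominated.
P3: dominated by P6 (walk score 96≥95, commute 6≤52, rent 1054≤1634, size 1214≥676).
P4: not dominated (best size).
P5: dominated by P6 (walk score 96≥66, commute 6≤8, rent 1054≤2974, size 1214≥1189).
P6: not dominated (best commute).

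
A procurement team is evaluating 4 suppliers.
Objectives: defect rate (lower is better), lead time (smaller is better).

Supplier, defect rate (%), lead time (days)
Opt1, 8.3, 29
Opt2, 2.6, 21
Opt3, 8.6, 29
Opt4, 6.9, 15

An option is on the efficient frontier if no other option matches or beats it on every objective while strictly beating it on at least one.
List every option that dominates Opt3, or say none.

Opt1: defect rate 8.3≤8.6, lead time 29≤29 — dominates Opt3.
Opt2: defect rate 2.6≤8.6, lead time 21≤29 — dominates Opt3.
Opt4: defect rate 6.9≤8.6, lead time 15≤29 — dominates Opt3.

Opt1, Opt2, Opt4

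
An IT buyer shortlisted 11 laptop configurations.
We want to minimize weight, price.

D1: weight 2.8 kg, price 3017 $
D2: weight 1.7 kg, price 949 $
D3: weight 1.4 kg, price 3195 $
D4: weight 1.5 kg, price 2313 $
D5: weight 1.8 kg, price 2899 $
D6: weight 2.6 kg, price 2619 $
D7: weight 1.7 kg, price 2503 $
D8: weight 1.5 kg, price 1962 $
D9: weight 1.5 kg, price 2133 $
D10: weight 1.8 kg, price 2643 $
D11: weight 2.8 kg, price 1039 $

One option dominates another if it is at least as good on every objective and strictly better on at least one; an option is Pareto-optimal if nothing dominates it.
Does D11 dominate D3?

D11 vs D3: D11 is worse on weight (2.8 vs 1.4), so it does not dominate D3.

No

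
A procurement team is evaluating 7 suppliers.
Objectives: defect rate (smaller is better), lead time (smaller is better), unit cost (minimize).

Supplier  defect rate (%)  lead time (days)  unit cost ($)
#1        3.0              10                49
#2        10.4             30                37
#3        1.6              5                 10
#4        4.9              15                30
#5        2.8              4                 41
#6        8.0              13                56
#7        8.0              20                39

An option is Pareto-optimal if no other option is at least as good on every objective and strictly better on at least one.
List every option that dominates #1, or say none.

#3: defect rate 1.6≤3.0, lead time 5≤10, unit cost 10≤49 — dominates #1.
#5: defect rate 2.8≤3.0, lead time 4≤10, unit cost 41≤49 — dominates #1.
Others (#2, #4, #6, #7) are each worse than #1 on at least one objective.

#3, #5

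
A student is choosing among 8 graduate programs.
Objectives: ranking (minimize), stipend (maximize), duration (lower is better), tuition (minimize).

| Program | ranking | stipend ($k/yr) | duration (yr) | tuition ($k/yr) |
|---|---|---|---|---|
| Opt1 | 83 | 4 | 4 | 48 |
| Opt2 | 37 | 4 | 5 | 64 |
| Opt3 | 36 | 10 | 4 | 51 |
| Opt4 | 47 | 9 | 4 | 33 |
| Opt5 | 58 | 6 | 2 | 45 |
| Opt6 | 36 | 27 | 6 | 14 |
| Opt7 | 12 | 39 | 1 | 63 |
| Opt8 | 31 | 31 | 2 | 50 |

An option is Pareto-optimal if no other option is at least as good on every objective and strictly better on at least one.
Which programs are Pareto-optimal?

Opt1: dominated by Opt4 (ranking 47≤83, stipend 9≥4, duration 4≤4, tuition 33≤48).
Opt2: dominated by Opt3 (ranking 36≤37, stipend 10≥4, duration 4≤5, tuition 51≤64).
Opt3: dominated by Opt8 (ranking 31≤36, stipend 31≥10, duration 2≤4, tuition 50≤51).
Opt4: not dominated.
Opt5: not dominated.
Opt6: not dominated (best tuition).
Opt7: not dominated (best ranking).
Opt8: not dominated.

Opt4, Opt5, Opt6, Opt7, Opt8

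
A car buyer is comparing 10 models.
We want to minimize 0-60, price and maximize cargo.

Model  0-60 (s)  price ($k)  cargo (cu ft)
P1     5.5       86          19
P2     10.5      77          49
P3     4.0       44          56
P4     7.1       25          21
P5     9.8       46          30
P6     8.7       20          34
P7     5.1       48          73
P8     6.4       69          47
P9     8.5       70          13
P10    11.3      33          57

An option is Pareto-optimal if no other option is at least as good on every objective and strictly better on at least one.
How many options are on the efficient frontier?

5

P1: dominated by P3 (0-60 4.0≤5.5, price 44≤86, cargo 56≥19).
P2: dominated by P3 (0-60 4.0≤10.5, price 44≤77, cargo 56≥49).
P3: not dominated (best 0-60).
P4: not dominated.
P5: dominated by P3 (0-60 4.0≤9.8, price 44≤46, cargo 56≥30).
P6: not dominated (best price).
P7: not dominated (best cargo).
P8: dominated by P3 (0-60 4.0≤6.4, price 44≤69, cargo 56≥47).
P9: dominated by P3 (0-60 4.0≤8.5, price 44≤70, cargo 56≥13).
P10: not dominated.
Pareto-optimal: P3, P4, P6, P7, P10 → 5.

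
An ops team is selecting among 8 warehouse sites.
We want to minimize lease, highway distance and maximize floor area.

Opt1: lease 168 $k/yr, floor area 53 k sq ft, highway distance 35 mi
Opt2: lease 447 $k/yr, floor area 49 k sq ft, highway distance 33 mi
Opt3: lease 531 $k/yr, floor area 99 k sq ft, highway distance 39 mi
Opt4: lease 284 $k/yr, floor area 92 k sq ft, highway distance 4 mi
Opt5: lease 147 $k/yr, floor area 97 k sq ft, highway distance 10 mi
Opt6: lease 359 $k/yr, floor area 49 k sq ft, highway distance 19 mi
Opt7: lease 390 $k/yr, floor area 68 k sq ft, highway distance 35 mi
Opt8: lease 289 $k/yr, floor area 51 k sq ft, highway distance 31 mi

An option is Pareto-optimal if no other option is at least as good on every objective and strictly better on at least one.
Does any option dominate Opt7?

Opt4 vs Opt7: lease 284≤390, floor area 92≥68, highway distance 4≤35 — Opt4 is at least as good on every objective and strictly better on at least one, so Opt4 dominates Opt7.

Yes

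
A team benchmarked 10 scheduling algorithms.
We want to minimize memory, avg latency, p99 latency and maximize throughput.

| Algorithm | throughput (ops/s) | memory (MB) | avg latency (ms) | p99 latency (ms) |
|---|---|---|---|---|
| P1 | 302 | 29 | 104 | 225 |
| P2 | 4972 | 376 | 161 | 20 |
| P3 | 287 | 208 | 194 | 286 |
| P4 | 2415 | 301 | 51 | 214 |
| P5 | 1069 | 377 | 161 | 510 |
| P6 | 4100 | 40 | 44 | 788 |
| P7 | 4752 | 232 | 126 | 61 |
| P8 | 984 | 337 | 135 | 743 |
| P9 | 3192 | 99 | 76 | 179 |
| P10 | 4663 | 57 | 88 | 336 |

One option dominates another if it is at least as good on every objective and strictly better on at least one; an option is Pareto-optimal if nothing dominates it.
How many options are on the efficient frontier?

P1: not dominated (best memory).
P2: not dominated (best throughput).
P3: dominated by P1 (throughput 302≥287, memory 29≤208, avg latency 104≤194, p99 latency 225≤286).
P4: not dominated.
P5: dominated by P2 (throughput 4972≥1069, memory 376≤377, avg latency 161≤161, p99 latency 20≤510).
P6: not dominated (best avg latency).
P7: not dominated.
P8: dominated by P4 (throughput 2415≥984, memory 301≤337, avg latency 51≤135, p99 latency 214≤743).
P9: not dominated.
P10: not dominated.
Pareto-optimal: P1, P2, P4, P6, P7, P9, P10 → 7.

7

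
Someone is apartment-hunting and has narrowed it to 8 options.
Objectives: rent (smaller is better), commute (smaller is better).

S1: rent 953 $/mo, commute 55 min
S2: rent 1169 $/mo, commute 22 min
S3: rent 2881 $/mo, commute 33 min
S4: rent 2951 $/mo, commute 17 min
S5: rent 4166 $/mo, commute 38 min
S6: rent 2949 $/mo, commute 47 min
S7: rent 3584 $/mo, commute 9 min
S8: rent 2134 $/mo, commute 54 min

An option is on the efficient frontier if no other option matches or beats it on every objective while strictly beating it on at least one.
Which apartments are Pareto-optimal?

S1: not dominated (best rent).
S2: not dominated.
S3: dominated by S2 (rent 1169≤2881, commute 22≤33).
S4: not dominated.
S5: dominated by S2 (rent 1169≤4166, commute 22≤38).
S6: dominated by S2 (rent 1169≤2949, commute 22≤47).
S7: not dominated (best commute).
S8: dominated by S2 (rent 1169≤2134, commute 22≤54).

S1, S2, S4, S7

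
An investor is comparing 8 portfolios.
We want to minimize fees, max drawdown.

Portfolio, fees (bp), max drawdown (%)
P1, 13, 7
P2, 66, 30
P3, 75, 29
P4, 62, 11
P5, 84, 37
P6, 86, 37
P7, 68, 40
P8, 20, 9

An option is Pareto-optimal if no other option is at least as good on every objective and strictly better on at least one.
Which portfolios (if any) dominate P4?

P1: fees 13≤62, max drawdown 7≤11 — dominates P4.
P8: fees 20≤62, max drawdown 9≤11 — dominates P4.
Others (P2, P3, P5, P6, P7) are each worse than P4 on at least one objective.

P1, P8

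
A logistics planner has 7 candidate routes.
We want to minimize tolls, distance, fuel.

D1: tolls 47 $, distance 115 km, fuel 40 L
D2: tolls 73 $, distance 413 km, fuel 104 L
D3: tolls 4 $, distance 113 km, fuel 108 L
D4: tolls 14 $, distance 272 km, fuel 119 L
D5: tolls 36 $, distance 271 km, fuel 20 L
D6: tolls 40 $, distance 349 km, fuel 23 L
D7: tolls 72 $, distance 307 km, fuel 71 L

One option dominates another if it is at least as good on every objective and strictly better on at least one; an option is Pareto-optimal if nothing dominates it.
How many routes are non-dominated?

3

D1: not dominated.
D2: dominated by D1 (tolls 47≤73, distance 115≤413, fuel 40≤104).
D3: not dominated (best tolls).
D4: dominated by D3 (tolls 4≤14, distance 113≤272, fuel 108≤119).
D5: not dominated (best fuel).
D6: dominated by D5 (tolls 36≤40, distance 271≤349, fuel 20≤23).
D7: dominated by D1 (tolls 47≤72, distance 115≤307, fuel 40≤71).
Pareto-optimal: D1, D3, D5 → 3.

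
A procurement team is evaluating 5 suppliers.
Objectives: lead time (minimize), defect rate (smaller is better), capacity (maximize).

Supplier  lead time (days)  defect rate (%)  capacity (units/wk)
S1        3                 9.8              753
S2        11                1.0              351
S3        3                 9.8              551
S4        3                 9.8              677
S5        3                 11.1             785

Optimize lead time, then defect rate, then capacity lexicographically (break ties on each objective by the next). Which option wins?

S1

First minimize lead time: best is 3, kept {S1, S3, S4, S5}.
Then minimize defect rate: best is 9.8, kept {S1, S3, S4}.
Then maximize capacity: best is 753, kept {S1}.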